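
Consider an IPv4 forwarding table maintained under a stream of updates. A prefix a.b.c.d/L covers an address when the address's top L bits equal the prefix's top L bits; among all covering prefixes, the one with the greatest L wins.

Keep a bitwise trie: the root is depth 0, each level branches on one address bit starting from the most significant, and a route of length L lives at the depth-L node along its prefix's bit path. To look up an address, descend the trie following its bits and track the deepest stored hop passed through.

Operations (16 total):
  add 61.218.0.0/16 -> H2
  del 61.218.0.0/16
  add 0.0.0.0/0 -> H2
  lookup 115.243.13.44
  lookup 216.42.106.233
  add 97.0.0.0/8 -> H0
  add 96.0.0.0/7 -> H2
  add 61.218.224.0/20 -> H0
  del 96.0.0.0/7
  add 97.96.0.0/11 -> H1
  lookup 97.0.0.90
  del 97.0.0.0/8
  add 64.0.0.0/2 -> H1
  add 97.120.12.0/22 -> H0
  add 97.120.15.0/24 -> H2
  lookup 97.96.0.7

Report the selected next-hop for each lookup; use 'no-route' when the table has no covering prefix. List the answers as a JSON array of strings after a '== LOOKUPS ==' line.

Apply in order:
  + 61.218.0.0/16 (H2) depth=16
  - 61.218.0.0/16 clear@16
  + 0.0.0.0/0 (H2) depth=0
  Q 115.243.13.44: descend 0 ; hops seen [H2] ; pick H2
  Q 216.42.106.233: descend ε ; hops seen [H2] ; pick H2
  + 97.0.0.0/8 (H0) depth=8
  + 96.0.0.0/7 (H2) depth=7
  + 61.218.224.0/20 (H0) depth=20
  - 96.0.0.0/7 clear@7
  + 97.96.0.0/11 (H1) depth=11
  Q 97.0.0.90: descend 011000010 ; hops seen [H2,H0] ; pick H0
  - 97.0.0.0/8 clear@8
  + 64.0.0.0/2 (H1) depth=2
  + 97.120.12.0/22 (H0) depth=22
  + 97.120.15.0/24 (H2) depth=24
  Q 97.96.0.7: descend 01100001011 ; hops seen [H2,H1,H1] ; pick H1

== LOOKUPS ==
["H2","H2","H0","H1"]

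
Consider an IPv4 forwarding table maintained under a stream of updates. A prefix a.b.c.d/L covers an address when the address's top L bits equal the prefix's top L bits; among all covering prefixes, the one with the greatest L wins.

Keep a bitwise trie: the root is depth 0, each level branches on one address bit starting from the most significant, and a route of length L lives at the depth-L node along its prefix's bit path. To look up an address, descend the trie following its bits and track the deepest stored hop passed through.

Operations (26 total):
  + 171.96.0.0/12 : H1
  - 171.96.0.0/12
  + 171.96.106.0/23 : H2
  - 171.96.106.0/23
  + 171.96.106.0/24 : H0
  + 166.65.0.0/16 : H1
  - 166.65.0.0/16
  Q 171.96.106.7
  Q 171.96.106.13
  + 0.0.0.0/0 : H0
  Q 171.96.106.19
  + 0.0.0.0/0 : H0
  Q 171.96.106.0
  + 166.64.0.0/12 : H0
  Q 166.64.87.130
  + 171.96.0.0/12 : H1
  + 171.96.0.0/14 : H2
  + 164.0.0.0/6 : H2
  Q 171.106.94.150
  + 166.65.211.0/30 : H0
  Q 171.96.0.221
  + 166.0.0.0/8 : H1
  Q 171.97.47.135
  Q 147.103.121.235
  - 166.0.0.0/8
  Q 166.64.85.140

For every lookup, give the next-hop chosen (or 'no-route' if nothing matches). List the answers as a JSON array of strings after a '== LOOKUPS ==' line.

Process each operation:
  add 171.96.0.0/12 -> H1 at depth 12
  - 171.96.0.0/12 clear@12
  add 171.96.106.0/23 -> H2 at depth 23
  - 171.96.106.0/23 clear@23
  add 171.96.106.0/24 -> H0 at depth 24
  add 166.65.0.0/16 -> H1 at depth 16
  - 166.65.0.0/16 clear@16
  Q 171.96.106.7: descend 101010110110000001101010 ; hops seen [H0] ; pick H0
  Q 171.96.106.13: descend 101010110110000001101010 ; hops seen [H0] ; pick H0
  add 0.0.0.0/0 -> H0 at depth 0
  Q 171.96.106.19: descend 101010110110000001101010 ; hops seen [H0,H0] ; pick H0
  add 0.0.0.0/0 -> H0 at depth 0
  Q 171.96.106.0: descend 101010110110000001101010 ; hops seen [H0,H0] ; pick H0
  add 166.64.0.0/12 -> H0 at depth 12
  Q 166.64.87.130: descend 101001100100000 ; hops seen [H0,H0] ; pick H0
  add 171.96.0.0/12 -> H1 at depth 12
  add 171.96.0.0/14 -> H2 at depth 14
  add 164.0.0.0/6 -> H2 at depth 6
  Q 171.106.94.150: descend 101010110110 ; hops seen [H0,H1] ; pick H1
  add 166.65.211.0/30 -> H0 at depth 30
  Q 171.96.0.221: descend 10101011011000000 ; hops seen [H0,H1,H2] ; pick H2
  add 166.0.0.0/8 -> H1 at depth 8
  Q 171.97.47.135: descend 101010110110000 ; hops seen [H0,H1,H2] ; pick H2
  Q 147.103.121.235: descend 10 ; hops seen [H0] ; pick H0
  - 166.0.0.0/8 clear@8
  Q 166.64.85.140: descend 101001100100000 ; hops seen [H0,H2,H0] ; pick H0

== LOOKUPS ==
["H0","H0","H0","H0","H0","H1","H2","H2","H0","H0"]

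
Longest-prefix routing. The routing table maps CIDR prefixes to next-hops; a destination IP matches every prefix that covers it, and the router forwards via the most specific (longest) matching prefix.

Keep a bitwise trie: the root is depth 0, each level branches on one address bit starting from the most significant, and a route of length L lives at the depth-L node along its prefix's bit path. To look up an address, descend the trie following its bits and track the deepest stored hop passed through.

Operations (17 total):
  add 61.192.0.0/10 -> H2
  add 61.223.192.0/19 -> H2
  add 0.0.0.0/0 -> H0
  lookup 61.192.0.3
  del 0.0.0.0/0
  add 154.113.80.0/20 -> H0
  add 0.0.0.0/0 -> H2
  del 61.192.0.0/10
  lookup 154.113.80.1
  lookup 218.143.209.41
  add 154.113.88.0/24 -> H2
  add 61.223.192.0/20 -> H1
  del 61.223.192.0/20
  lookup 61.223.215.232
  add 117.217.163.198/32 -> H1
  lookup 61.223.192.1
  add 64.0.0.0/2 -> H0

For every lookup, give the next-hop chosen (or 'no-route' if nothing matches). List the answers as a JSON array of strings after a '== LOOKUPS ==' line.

Trace:
  add 61.192.0.0/10 -> H2 at depth 10
  add 61.223.192.0/19 -> H2 at depth 19
  add 0.0.0.0/0 -> H0 at depth 0
  lookup 61.192.0.3: bits 00111101110 walk d0:H0→d1:-→d2:-→d3:-→d4:-→d5:-→d6:-→d7:-→d8:-→d9:-→d10:H2→d11:- -> H2
  del 0.0.0.0/0 (clear depth 0)
  add 154.113.80.0/20 -> H0 at depth 20
  add 0.0.0.0/0 -> H2 at depth 0
  del 61.192.0.0/10 (clear depth 10)
  lookup 154.113.80.1: bits 10011010011100010101 walk d0:H2→d1:-→d2:-→d3:-→d4:-→d5:-→d6:-→d7:-→d8:-→d9:-→d10:-→d11:-→d12:-→d13:-→d14:-→d15:-→d16:-→d17:-→d18:-→d19:-→d20:H0 -> H0
  lookup 218.143.209.41: bits 1 walk d0:H2→d1:- -> H2
  add 154.113.88.0/24 -> H2 at depth 24
  add 61.223.192.0/20 -> H1 at depth 20
  del 61.223.192.0/20 (clear depth 20)
  lookup 61.223.215.232: bits 0011110111011111110 walk d0:H2→d1:-→d2:-→d3:-→d4:-→d5:-→d6:-→d7:-→d8:-→d9:-→d10:-→d11:-→d12:-→d13:-→d14:-→d15:-→d16:-→d17:-→d18:-→d19:H2 -> H2
  add 117.217.163.198/32 -> H1 at depth 32
  lookup 61.223.192.1: bits 00111101110111111100 walk d0:H2→d1:-→d2:-→d3:-→d4:-→d5:-→d6:-→d7:-→d8:-→d9:-→d10:-→d11:-→d12:-→d13:-→d14:-→d15:-→d16:-→d17:-→d18:-→d19:H2→d20:- -> H2
  add 64.0.0.0/2 -> H0 at depth 2

== LOOKUPS ==
["H2","H0","H2","H2","H2"]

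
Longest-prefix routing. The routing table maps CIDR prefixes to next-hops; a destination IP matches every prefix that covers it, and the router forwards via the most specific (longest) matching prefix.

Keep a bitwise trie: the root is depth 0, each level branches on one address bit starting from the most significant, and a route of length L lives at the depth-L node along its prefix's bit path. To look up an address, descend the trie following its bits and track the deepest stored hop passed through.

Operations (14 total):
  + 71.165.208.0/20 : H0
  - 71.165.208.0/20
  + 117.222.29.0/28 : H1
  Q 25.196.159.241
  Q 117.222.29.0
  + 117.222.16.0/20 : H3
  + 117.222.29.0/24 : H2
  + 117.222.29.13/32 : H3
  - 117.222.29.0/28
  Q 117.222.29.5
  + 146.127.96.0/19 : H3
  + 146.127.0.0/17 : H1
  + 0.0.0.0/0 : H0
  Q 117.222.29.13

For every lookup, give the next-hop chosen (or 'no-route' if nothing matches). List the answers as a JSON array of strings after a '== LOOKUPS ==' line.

Apply in order:
  add 71.165.208.0/20 -> H0 at depth 20
  - 71.165.208.0/20 clear@20
  add 117.222.29.0/28 -> H1 at depth 28
  ? 25.196.159.241  path d0:-→d1:-  best=no-route
  ? 117.222.29.0  path d0:-→d1:-→d2:-→d3:-→d4:-→d5:-→d6:-→d7:-→d8:-→d9:-→d10:-→d11:-→d12:-→d13:-→d14:-→d15:-→d16:-→d17:-→d18:-→d19:-→d20:-→d21:-→d22:-→d23:-→d24:-→d25:-→d26:-→d27:-→d28:H1  best=H1
  add 117.222.16.0/20 -> H3 at depth 20
  add 117.222.29.0/24 -> H2 at depth 24
  add 117.222.29.13/32 -> H3 at depth 32
  - 117.222.29.0/28 clear@28
  ? 117.222.29.5  path d0:-→d1:-→d2:-→d3:-→d4:-→d5:-→d6:-→d7:-→d8:-→d9:-→d10:-→d11:-→d12:-→d13:-→d14:-→d15:-→d16:-→d17:-→d18:-→d19:-→d20:H3→d21:-→d22:-→d23:-→d24:H2→d25:-→d26:-→d27:-→d28:-  best=H2
  add 146.127.96.0/19 -> H3 at depth 19
  add 146.127.0.0/17 -> H1 at depth 17
  add 0.0.0.0/0 -> H0 at depth 0
  ? 117.222.29.13  path d0:H0→d1:-→d2:-→d3:-→d4:-→d5:-→d6:-→d7:-→d8:-→d9:-→d10:-→d11:-→d12:-→d13:-→d14:-→d15:-→d16:-→d17:-→d18:-→d19:-→d20:H3→d21:-→d22:-→d23:-→d24:H2→d25:-→d26:-→d27:-→d28:-→d29:-→d30:-→d31:-→d32:H3  best=H3

== LOOKUPS ==
["no-route","H1","H2","H3"]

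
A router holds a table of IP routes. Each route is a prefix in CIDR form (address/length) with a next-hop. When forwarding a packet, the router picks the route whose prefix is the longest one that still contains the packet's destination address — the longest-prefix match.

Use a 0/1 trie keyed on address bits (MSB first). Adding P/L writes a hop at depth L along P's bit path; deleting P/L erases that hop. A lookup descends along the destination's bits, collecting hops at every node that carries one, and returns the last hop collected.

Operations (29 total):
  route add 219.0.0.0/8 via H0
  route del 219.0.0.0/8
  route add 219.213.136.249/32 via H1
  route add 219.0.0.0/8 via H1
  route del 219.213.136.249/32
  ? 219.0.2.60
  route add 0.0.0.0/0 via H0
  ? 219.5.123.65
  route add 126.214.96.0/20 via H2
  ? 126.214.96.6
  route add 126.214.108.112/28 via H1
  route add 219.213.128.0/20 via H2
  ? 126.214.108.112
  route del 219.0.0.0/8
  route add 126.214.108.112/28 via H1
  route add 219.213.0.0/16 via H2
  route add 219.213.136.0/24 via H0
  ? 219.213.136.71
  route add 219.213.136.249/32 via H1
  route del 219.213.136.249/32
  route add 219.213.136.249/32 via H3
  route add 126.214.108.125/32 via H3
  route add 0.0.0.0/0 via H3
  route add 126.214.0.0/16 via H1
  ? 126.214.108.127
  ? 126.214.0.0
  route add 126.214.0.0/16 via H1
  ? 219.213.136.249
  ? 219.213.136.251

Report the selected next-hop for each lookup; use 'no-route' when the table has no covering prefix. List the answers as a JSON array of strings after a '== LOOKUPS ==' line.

Apply in order:
  add 219.0.0.0/8 -> H0 at depth 8
  - 219.0.0.0/8 clear@8
  add 219.213.136.249/32 -> H1 at depth 32
  add 219.0.0.0/8 -> H1 at depth 8
  - 219.213.136.249/32 clear@32
  ? 219.0.2.60  path d0:-→d1:-→d2:-→d3:-→d4:-→d5:-→d6:-→d7:-→d8:H1  best=H1
  add 0.0.0.0/0 -> H0 at depth 0
  ? 219.5.123.65  path d0:H0→d1:-→d2:-→d3:-→d4:-→d5:-→d6:-→d7:-→d8:H1  best=H1
  add 126.214.96.0/20 -> H2 at depth 20
  ? 126.214.96.6  path d0:H0→d1:-→d2:-→d3:-→d4:-→d5:-→d6:-→d7:-→d8:-→d9:-→d10:-→d11:-→d12:-→d13:-→d14:-→d15:-→d16:-→d17:-→d18:-→d19:-→d20:H2  best=H2
  add 126.214.108.112/28 -> H1 at depth 28
  add 219.213.128.0/20 -> H2 at depth 20
  ? 126.214.108.112  path d0:H0→d1:-→d2:-→d3:-→d4:-→d5:-→d6:-→d7:-→d8:-→d9:-→d10:-→d11:-→d12:-→d13:-→d14:-→d15:-→d16:-→d17:-→d18:-→d19:-→d20:H2→d21:-→d22:-→d23:-→d24:-→d25:-→d26:-→d27:-→d28:H1  best=H1
  - 219.0.0.0/8 clear@8
  add 126.214.108.112/28 -> H1 at depth 28
  add 219.213.0.0/16 -> H2 at depth 16
  add 219.213.136.0/24 -> H0 at depth 24
  ? 219.213.136.71  path d0:H0→d1:-→d2:-→d3:-→d4:-→d5:-→d6:-→d7:-→d8:-→d9:-→d10:-→d11:-→d12:-→d13:-→d14:-→d15:-→d16:H2→d17:-→d18:-→d19:-→d20:H2→d21:-→d22:-→d23:-→d24:H0  best=H0
  add 219.213.136.249/32 -> H1 at depth 32
  - 219.213.136.249/32 clear@32
  add 219.213.136.249/32 -> H3 at depth 32
  add 126.214.108.125/32 -> H3 at depth 32
  add 0.0.0.0/0 -> H3 at depth 0
  add 126.214.0.0/16 -> H1 at depth 16
  ? 126.214.108.127  path d0:H3→d1:-→d2:-→d3:-→d4:-→d5:-→d6:-→d7:-→d8:-→d9:-→d10:-→d11:-→d12:-→d13:-→d14:-→d15:-→d16:H1→d17:-→d18:-→d19:-→d20:H2→d21:-→d22:-→d23:-→d24:-→d25:-→d26:-→d27:-→d28:H1→d29:-→d30:-  best=H1
  ? 126.214.0.0  path d0:H3→d1:-→d2:-→d3:-→d4:-→d5:-→d6:-→d7:-→d8:-→d9:-→d10:-→d11:-→d12:-→d13:-→d14:-→d15:-→d16:H1→d17:-  best=H1
  add 126.214.0.0/16 -> H1 at depth 16
  ? 219.213.136.249  path d0:H3→d1:-→d2:-→d3:-→d4:-→d5:-→d6:-→d7:-→d8:-→d9:-→d10:-→d11:-→d12:-→d13:-→d14:-→d15:-→d16:H2→d17:-→d18:-→d19:-→d20:H2→d21:-→d22:-→d23:-→d24:H0→d25:-→d26:-→d27:-→d28:-→d29:-→d30:-→d31:-→d32:H3  best=H3
  ? 219.213.136.251  path d0:H3→d1:-→d2:-→d3:-→d4:-→d5:-→d6:-→d7:-→d8:-→d9:-→d10:-→d11:-→d12:-→d13:-→d14:-→d15:-→d16:H2→d17:-→d18:-→d19:-→d20:H2→d21:-→d22:-→d23:-→d24:H0→d25:-→d26:-→d27:-→d28:-→d29:-→d30:-  best=H0

== LOOKUPS ==
["H1","H1","H2","H1","H0","H1","H1","H3","H0"]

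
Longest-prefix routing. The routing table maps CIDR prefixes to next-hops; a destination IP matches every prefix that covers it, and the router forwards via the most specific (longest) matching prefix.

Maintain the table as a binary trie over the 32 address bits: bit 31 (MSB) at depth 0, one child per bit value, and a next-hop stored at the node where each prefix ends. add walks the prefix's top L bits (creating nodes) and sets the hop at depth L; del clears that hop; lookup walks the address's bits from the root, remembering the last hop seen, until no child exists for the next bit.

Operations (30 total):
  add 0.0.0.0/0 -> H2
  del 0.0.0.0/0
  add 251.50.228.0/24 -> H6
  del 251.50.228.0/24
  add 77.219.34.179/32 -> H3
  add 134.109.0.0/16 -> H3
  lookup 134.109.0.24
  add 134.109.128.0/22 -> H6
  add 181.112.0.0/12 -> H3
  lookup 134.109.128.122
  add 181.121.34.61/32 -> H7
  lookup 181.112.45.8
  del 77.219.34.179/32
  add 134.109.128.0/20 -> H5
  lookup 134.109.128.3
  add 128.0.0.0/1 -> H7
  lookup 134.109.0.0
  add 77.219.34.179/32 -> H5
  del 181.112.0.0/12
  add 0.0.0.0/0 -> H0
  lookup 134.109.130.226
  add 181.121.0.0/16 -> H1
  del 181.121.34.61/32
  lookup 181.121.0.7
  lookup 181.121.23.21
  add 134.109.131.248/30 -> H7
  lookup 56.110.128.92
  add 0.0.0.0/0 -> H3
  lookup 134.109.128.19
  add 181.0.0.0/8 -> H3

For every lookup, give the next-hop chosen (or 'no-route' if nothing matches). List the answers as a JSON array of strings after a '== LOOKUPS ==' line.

Process each operation:
  add 0.0.0.0/0 -> H2 at depth 0
  - 0.0.0.0/0 clear@0
  add 251.50.228.0/24 -> H6 at depth 24
  - 251.50.228.0/24 clear@24
  add 77.219.34.179/32 -> H3 at depth 32
  add 134.109.0.0/16 -> H3 at depth 16
  ? 134.109.0.24  path d0:-→d1:-→d2:-→d3:-→d4:-→d5:-→d6:-→d7:-→d8:-→d9:-→d10:-→d11:-→d12:-→d13:-→d14:-→d15:-→d16:H3  best=H3
  add 134.109.128.0/22 -> H6 at depth 22
  add 181.112.0.0/12 -> H3 at depth 12
  ? 134.109.128.122  path d0:-→d1:-→d2:-→d3:-→d4:-→d5:-→d6:-→d7:-→d8:-→d9:-→d10:-→d11:-→d12:-→d13:-→d14:-→d15:-→d16:H3→d17:-→d18:-→d19:-→d20:-→d21:-→d22:H6  best=H6
  add 181.121.34.61/32 -> H7 at depth 32
  ? 181.112.45.8  path d0:-→d1:-→d2:-→d3:-→d4:-→d5:-→d6:-→d7:-→d8:-→d9:-→d10:-→d11:-→d12:H3  best=H3
  - 77.219.34.179/32 clear@32
  add 134.109.128.0/20 -> H5 at depth 20
  ? 134.109.128.3  path d0:-→d1:-→d2:-→d3:-→d4:-→d5:-→d6:-→d7:-→d8:-→d9:-→d10:-→d11:-→d12:-→d13:-→d14:-→d15:-→d16:H3→d17:-→d18:-→d19:-→d20:H5→d21:-→d22:H6  best=H6
  add 128.0.0.0/1 -> H7 at depth 1
  ? 134.109.0.0  path d0:-→d1:H7→d2:-→d3:-→d4:-→d5:-→d6:-→d7:-→d8:-→d9:-→d10:-→d11:-→d12:-→d13:-→d14:-→d15:-→d16:H3  best=H3
  add 77.219.34.179/32 -> H5 at depth 32
  - 181.112.0.0/12 clear@12
  add 0.0.0.0/0 -> H0 at depth 0
  ? 134.109.130.226  path d0:H0→d1:H7→d2:-→d3:-→d4:-→d5:-→d6:-→d7:-→d8:-→d9:-→d10:-→d11:-→d12:-→d13:-→d14:-→d15:-→d16:H3→d17:-→d18:-→d19:-→d20:H5→d21:-→d22:H6  best=H6
  add 181.121.0.0/16 -> H1 at depth 16
  - 181.121.34.61/32 clear@32
  ? 181.121.0.7  path d0:H0→d1:H7→d2:-→d3:-→d4:-→d5:-→d6:-→d7:-→d8:-→d9:-→d10:-→d11:-→d12:-→d13:-→d14:-→d15:-→d16:H1→d17:-→d18:-  best=H1
  ? 181.121.23.21  path d0:H0→d1:H7→d2:-→d3:-→d4:-→d5:-→d6:-→d7:-→d8:-→d9:-→d10:-→d11:-→d12:-→d13:-→d14:-→d15:-→d16:H1→d17:-→d18:-  best=H1
  add 134.109.131.248/30 -> H7 at depth 30
  ? 56.110.128.92  path d0:H0→d1:-  best=H0
  add 0.0.0.0/0 -> H3 at depth 0
  ? 134.109.128.19  path d0:H3→d1:H7→d2:-→d3:-→d4:-→d5:-→d6:-→d7:-→d8:-→d9:-→d10:-→d11:-→d12:-→d13:-→d14:-→d15:-→d16:H3→d17:-→d18:-→d19:-→d20:H5→d21:-→d22:H6  best=H6
  add 181.0.0.0/8 -> H3 at depth 8

== LOOKUPS ==
["H3","H6","H3","H6","H3","H6","H1","H1","H0","H6"]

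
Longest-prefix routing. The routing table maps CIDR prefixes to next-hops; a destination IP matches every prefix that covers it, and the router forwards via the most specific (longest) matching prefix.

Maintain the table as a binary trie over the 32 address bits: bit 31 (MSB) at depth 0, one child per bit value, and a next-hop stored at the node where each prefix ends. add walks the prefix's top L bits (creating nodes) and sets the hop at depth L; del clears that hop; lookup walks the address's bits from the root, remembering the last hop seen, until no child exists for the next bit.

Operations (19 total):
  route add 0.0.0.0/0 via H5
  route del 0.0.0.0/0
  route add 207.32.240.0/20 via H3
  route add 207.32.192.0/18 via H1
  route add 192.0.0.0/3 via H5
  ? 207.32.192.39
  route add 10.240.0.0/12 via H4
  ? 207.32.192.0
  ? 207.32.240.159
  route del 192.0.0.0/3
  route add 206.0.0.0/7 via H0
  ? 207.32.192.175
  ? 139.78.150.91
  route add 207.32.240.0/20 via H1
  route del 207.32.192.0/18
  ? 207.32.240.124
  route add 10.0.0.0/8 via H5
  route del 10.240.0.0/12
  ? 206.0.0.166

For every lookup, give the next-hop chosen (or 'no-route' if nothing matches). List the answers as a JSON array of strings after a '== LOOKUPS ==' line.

Apply in order:
  add 0.0.0.0/0 -> H5 at depth 0
  - 0.0.0.0/0 clear@0
  add 207.32.240.0/20 -> H3 at depth 20
  add 207.32.192.0/18 -> H1 at depth 18
  add 192.0.0.0/3 -> H5 at depth 3
  lookup 207.32.192.39: bits 110011110010000011 walk d0:-→d1:-→d2:-→d3:H5→d4:-→d5:-→d6:-→d7:-→d8:-→d9:-→d10:-→d11:-→d12:-→d13:-→d14:-→d15:-→d16:-→d17:-→d18:H1 -> H1
  add 10.240.0.0/12 -> H4 at depth 12
  lookup 207.32.192.0: bits 110011110010000011 walk d0:-→d1:-→d2:-→d3:H5→d4:-→d5:-→d6:-→d7:-→d8:-→d9:-→d10:-→d11:-→d12:-→d13:-→d14:-→d15:-→d16:-→d17:-→d18:H1 -> H1
  lookup 207.32.240.159: bits 11001111001000001111 walk d0:-→d1:-→d2:-→d3:H5→d4:-→d5:-→d6:-→d7:-→d8:-→d9:-→d10:-→d11:-→d12:-→d13:-→d14:-→d15:-→d16:-→d17:-→d18:H1→d19:-→d20:H3 -> H3
  - 192.0.0.0/3 clear@3
  add 206.0.0.0/7 -> H0 at depth 7
  lookup 207.32.192.175: bits 110011110010000011 walk d0:-→d1:-→d2:-→d3:-→d4:-→d5:-→d6:-→d7:H0→d8:-→d9:-→d10:-→d11:-→d12:-→d13:-→d14:-→d15:-→d16:-→d17:-→d18:H1 -> H1
  lookup 139.78.150.91: bits 1 walk d0:-→d1:- -> no-route
  add 207.32.240.0/20 -> H1 at depth 20
  - 207.32.192.0/18 clear@18
  lookup 207.32.240.124: bits 11001111001000001111 walk d0:-→d1:-→d2:-→d3:-→d4:-→d5:-→d6:-→d7:H0→d8:-→d9:-→d10:-→d11:-→d12:-→d13:-→d14:-→d15:-→d16:-→d17:-→d18:-→d19:-→d20:H1 -> H1
  add 10.0.0.0/8 -> H5 at depth 8
  - 10.240.0.0/12 clear@12
  lookup 206.0.0.166: bits 1100111 walk d0:-→d1:-→d2:-→d3:-→d4:-→d5:-→d6:-→d7:H0 -> H0

== LOOKUPS ==
["H1","H1","H3","H1","no-route","H1","H0"]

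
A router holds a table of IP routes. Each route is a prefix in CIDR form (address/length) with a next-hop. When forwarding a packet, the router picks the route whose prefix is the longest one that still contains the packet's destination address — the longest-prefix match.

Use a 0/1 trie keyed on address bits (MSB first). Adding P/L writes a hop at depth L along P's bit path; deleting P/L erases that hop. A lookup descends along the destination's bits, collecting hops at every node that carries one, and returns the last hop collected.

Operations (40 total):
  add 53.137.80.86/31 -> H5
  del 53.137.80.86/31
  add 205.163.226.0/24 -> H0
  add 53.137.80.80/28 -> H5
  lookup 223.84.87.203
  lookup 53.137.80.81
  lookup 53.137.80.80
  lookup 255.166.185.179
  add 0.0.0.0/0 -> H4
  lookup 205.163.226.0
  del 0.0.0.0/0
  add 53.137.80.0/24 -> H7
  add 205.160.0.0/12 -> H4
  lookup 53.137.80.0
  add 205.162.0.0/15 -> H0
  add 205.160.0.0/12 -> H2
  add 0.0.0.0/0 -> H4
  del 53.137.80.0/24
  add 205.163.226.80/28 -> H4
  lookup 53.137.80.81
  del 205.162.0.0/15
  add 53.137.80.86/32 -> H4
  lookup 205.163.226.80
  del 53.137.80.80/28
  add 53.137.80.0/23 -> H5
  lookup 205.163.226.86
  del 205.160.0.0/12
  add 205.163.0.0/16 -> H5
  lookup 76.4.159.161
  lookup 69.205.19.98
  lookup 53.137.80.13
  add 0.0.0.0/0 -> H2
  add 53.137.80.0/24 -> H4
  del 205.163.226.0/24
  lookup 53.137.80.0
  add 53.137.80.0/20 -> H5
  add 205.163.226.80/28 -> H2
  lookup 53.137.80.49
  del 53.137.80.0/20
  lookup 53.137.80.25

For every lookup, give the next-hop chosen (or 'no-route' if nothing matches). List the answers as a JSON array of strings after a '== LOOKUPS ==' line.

Process each operation:
  add 53.137.80.86/31 -> H5 at depth 31
  - 53.137.80.86/31 clear@31
  add 205.163.226.0/24 -> H0 at depth 24
  add 53.137.80.80/28 -> H5 at depth 28
  lookup 223.84.87.203: bits 110 walk d0:-→d1:-→d2:-→d3:- -> no-route
  lookup 53.137.80.81: bits 00110101100010010101000001010 walk d0:-→d1:-→d2:-→d3:-→d4:-→d5:-→d6:-→d7:-→d8:-→d9:-→d10:-→d11:-→d12:-→d13:-→d14:-→d15:-→d16:-→d17:-→d18:-→d19:-→d20:-→d21:-→d22:-→d23:-→d24:-→d25:-→d26:-→d27:-→d28:H5→d29:- -> H5
  lookup 53.137.80.80: bits 00110101100010010101000001010 walk d0:-→d1:-→d2:-→d3:-→d4:-→d5:-→d6:-→d7:-→d8:-→d9:-→d10:-→d11:-→d12:-→d13:-→d14:-→d15:-→d16:-→d17:-→d18:-→d19:-→d20:-→d21:-→d22:-→d23:-→d24:-→d25:-→d26:-→d27:-→d28:H5→d29:- -> H5
  lookup 255.166.185.179: bits 11 walk d0:-→d1:-→d2:- -> no-route
  add 0.0.0.0/0 -> H4 at depth 0
  lookup 205.163.226.0: bits 110011011010001111100010 walk d0:H4→d1:-→d2:-→d3:-→d4:-→d5:-→d6:-→d7:-→d8:-→d9:-→d10:-→d11:-→d12:-→d13:-→d14:-→d15:-→d16:-→d17:-→d18:-→d19:-→d20:-→d21:-→d22:-→d23:-→d24:H0 -> H0
  - 0.0.0.0/0 clear@0
  add 53.137.80.0/24 -> H7 at depth 24
  add 205.160.0.0/12 -> H4 at depth 12
  lookup 53.137.80.0: bits 0011010110001001010100000 walk d0:-→d1:-→d2:-→d3:-→d4:-→d5:-→d6:-→d7:-→d8:-→d9:-→d10:-→d11:-→d12:-→d13:-→d14:-→d15:-→d16:-→d17:-→d18:-→d19:-→d20:-→d21:-→d22:-→d23:-→d24:H7→d25:- -> H7
  add 205.162.0.0/15 -> H0 at depth 15
  add 205.160.0.0/12 -> H2 at depth 12
  add 0.0.0.0/0 -> H4 at depth 0
  - 53.137.80.0/24 clear@24
  add 205.163.226.80/28 -> H4 at depth 28
  lookup 53.137.80.81: bits 00110101100010010101000001010 walk d0:H4→d1:-→d2:-→d3:-→d4:-→d5:-→d6:-→d7:-→d8:-→d9:-→d10:-→d11:-→d12:-→d13:-→d14:-→d15:-→d16:-→d17:-→d18:-→d19:-→d20:-→d21:-→d22:-→d23:-→d24:-→d25:-→d26:-→d27:-→d28:H5→d29:- -> H5
  - 205.162.0.0/15 clear@15
  add 53.137.80.86/32 -> H4 at depth 32
  lookup 205.163.226.80: bits 1100110110100011111000100101 walk d0:H4→d1:-→d2:-→d3:-→d4:-→d5:-→d6:-→d7:-→d8:-→d9:-→d10:-→d11:-→d12:H2→d13:-→d14:-→d15:-→d16:-→d17:-→d18:-→d19:-→d20:-→d21:-→d22:-→d23:-→d24:H0→d25:-→d26:-→d27:-→d28:H4 -> H4
  - 53.137.80.80/28 clear@28
  add 53.137.80.0/23 -> H5 at depth 23
  lookup 205.163.226.86: bits 1100110110100011111000100101 walk d0:H4→d1:-→d2:-→d3:-→d4:-→d5:-→d6:-→d7:-→d8:-→d9:-→d10:-→d11:-→d12:H2→d13:-→d14:-→d15:-→d16:-→d17:-→d18:-→d19:-→d20:-→d21:-→d22:-→d23:-→d24:H0→d25:-→d26:-→d27:-→d28:H4 -> H4
  - 205.160.0.0/12 clear@12
  add 205.163.0.0/16 -> H5 at depth 16
  lookup 76.4.159.161: bits 0 walk d0:H4→d1:- -> H4
  lookup 69.205.19.98: bits 0 walk d0:H4→d1:- -> H4
  lookup 53.137.80.13: bits 0011010110001001010100000 walk d0:H4→d1:-→d2:-→d3:-→d4:-→d5:-→d6:-→d7:-→d8:-→d9:-→d10:-→d11:-→d12:-→d13:-→d14:-→d15:-→d16:-→d17:-→d18:-→d19:-→d20:-→d21:-→d22:-→d23:H5→d24:-→d25:- -> H5
  add 0.0.0.0/0 -> H2 at depth 0
  add 53.137.80.0/24 -> H4 at depth 24
  - 205.163.226.0/24 clear@24
  lookup 53.137.80.0: bits 0011010110001001010100000 walk d0:H2→d1:-→d2:-→d3:-→d4:-→d5:-→d6:-→d7:-→d8:-→d9:-→d10:-→d11:-→d12:-→d13:-→d14:-→d15:-→d16:-→d17:-→d18:-→d19:-→d20:-→d21:-→d22:-→d23:H5→d24:H4→d25:- -> H4
  add 53.137.80.0/20 -> H5 at depth 20
  add 205.163.226.80/28 -> H2 at depth 28
  lookup 53.137.80.49: bits 0011010110001001010100000 walk d0:H2→d1:-→d2:-→d3:-→d4:-→d5:-→d6:-→d7:-→d8:-→d9:-→d10:-→d11:-→d12:-→d13:-→d14:-→d15:-→d16:-→d17:-→d18:-→d19:-→d20:H5→d21:-→d22:-→d23:H5→d24:H4→d25:- -> H4
  - 53.137.80.0/20 clear@20
  lookup 53.137.80.25: bits 0011010110001001010100000 walk d0:H2→d1:-→d2:-→d3:-→d4:-→d5:-→d6:-→d7:-→d8:-→d9:-→d10:-→d11:-→d12:-→d13:-→d14:-→d15:-→d16:-→d17:-→d18:-→d19:-→d20:-→d21:-→d22:-→d23:H5→d24:H4→d25:- -> H4

== LOOKUPS ==
["no-route","H5","H5","no-route","H0","H7","H5","H4","H4","H4","H4","H5","H4","H4","H4"]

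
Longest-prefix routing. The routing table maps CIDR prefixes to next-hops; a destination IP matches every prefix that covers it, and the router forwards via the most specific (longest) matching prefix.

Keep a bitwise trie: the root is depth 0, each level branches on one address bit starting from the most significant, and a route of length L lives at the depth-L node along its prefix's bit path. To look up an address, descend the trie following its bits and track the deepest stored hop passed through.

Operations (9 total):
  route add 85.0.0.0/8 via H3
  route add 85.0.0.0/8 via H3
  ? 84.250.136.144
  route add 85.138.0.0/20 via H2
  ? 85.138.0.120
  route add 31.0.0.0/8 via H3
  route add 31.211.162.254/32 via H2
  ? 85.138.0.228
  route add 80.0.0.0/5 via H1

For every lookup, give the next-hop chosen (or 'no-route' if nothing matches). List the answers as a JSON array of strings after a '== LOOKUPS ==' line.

Process each operation:
  add 85.0.0.0/8 -> H3 at depth 8
  add 85.0.0.0/8 -> H3 at depth 8
  lookup 84.250.136.144: bits 0101010 walk d0:-→d1:-→d2:-→d3:-→d4:-→d5:-→d6:-→d7:- -> no-route
  add 85.138.0.0/20 -> H2 at depth 20
  lookup 85.138.0.120: bits 01010101100010100000 walk d0:-→d1:-→d2:-→d3:-→d4:-→d5:-→d6:-→d7:-→d8:H3→d9:-→d10:-→d11:-→d12:-→d13:-→d14:-→d15:-→d16:-→d17:-→d18:-→d19:-→d20:H2 -> H2
  add 31.0.0.0/8 -> H3 at depth 8
  add 31.211.162.254/32 -> H2 at depth 32
  lookup 85.138.0.228: bits 01010101100010100000 walk d0:-→d1:-→d2:-→d3:-→d4:-→d5:-→d6:-→d7:-→d8:H3→d9:-→d10:-→d11:-→d12:-→d13:-→d14:-→d15:-→d16:-→d17:-→d18:-→d19:-→d20:H2 -> H2
  add 80.0.0.0/5 -> H1 at depth 5

== LOOKUPS ==
["no-route","H2","H2"]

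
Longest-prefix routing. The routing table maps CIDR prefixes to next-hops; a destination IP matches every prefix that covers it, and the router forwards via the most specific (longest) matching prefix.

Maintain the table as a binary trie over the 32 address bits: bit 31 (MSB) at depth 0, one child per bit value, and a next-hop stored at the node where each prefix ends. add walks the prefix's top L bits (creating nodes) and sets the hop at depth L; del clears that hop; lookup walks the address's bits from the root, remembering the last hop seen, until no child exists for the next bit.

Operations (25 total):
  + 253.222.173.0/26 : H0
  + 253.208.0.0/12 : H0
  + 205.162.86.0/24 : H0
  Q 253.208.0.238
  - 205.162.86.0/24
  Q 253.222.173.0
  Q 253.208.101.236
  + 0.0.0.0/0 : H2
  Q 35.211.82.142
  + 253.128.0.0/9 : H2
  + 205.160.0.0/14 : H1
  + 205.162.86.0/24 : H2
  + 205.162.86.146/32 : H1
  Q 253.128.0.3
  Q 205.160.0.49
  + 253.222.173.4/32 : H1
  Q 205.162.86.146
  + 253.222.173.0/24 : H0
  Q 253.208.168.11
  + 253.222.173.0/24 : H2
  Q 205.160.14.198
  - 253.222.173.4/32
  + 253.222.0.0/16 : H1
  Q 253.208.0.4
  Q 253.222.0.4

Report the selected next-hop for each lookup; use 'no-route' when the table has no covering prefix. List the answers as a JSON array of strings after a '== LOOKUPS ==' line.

Process each operation:
  + 253.222.173.0/26 (H0) depth=26
  + 253.208.0.0/12 (H0) depth=12
  + 205.162.86.0/24 (H0) depth=24
  ? 253.208.0.238  path d0:-→d1:-→d2:-→d3:-→d4:-→d5:-→d6:-→d7:-→d8:-→d9:-→d10:-→d11:-→d12:H0  best=H0
  - 205.162.86.0/24 clear@24
  ? 253.222.173.0  path d0:-→d1:-→d2:-→d3:-→d4:-→d5:-→d6:-→d7:-→d8:-→d9:-→d10:-→d11:-→d12:H0→d13:-→d14:-→d15:-→d16:-→d17:-→d18:-→d19:-→d20:-→d21:-→d22:-→d23:-→d24:-→d25:-→d26:H0  best=H0
  ? 253.208.101.236  path d0:-→d1:-→d2:-→d3:-→d4:-→d5:-→d6:-→d7:-→d8:-→d9:-→d10:-→d11:-→d12:H0  best=H0
  + 0.0.0.0/0 (H2) depth=0
  ? 35.211.82.142  path d0:H2  best=H2
  + 253.128.0.0/9 (H2) depth=9
  + 205.160.0.0/14 (H1) depth=14
  + 205.162.86.0/24 (H2) depth=24
  + 205.162.86.146/32 (H1) depth=32
  ? 253.128.0.3  path d0:H2→d1:-→d2:-→d3:-→d4:-→d5:-→d6:-→d7:-→d8:-→d9:H2  best=H2
  ? 205.160.0.49  path d0:H2→d1:-→d2:-→d3:-→d4:-→d5:-→d6:-→d7:-→d8:-→d9:-→d10:-→d11:-→d12:-→d13:-→d14:H1  best=H1
  + 253.222.173.4/32 (H1) depth=32
  ? 205.162.86.146  path d0:H2→d1:-→d2:-→d3:-→d4:-→d5:-→d6:-→d7:-→d8:-→d9:-→d10:-→d11:-→d12:-→d13:-→d14:H1→d15:-→d16:-→d17:-→d18:-→d19:-→d20:-→d21:-→d22:-→d23:-→d24:H2→d25:-→d26:-→d27:-→d28:-→d29:-→d30:-→d31:-→d32:H1  best=H1
  + 253.222.173.0/24 (H0) depth=24
  ? 253.208.168.11  path d0:H2→d1:-→d2:-→d3:-→d4:-→d5:-→d6:-→d7:-→d8:-→d9:H2→d10:-→d11:-→d12:H0  best=H0
  + 253.222.173.0/24 (H2) depth=24
  ? 205.160.14.198  path d0:H2→d1:-→d2:-→d3:-→d4:-→d5:-→d6:-→d7:-→d8:-→d9:-→d10:-→d11:-→d12:-→d13:-→d14:H1  best=H1
  - 253.222.173.4/32 clear@32
  + 253.222.0.0/16 (H1) depth=16
  ? 253.208.0.4  path d0:H2→d1:-→d2:-→d3:-→d4:-→d5:-→d6:-→d7:-→d8:-→d9:H2→d10:-→d11:-→d12:H0  best=H0
  ? 253.222.0.4  path d0:H2→d1:-→d2:-→d3:-→d4:-→d5:-→d6:-→d7:-→d8:-→d9:H2→d10:-→d11:-→d12:H0→d13:-→d14:-→d15:-→d16:H1  best=H1

== LOOKUPS ==
["H0","H0","H0","H2","H2","H1","H1","H0","H1","H0","H1"]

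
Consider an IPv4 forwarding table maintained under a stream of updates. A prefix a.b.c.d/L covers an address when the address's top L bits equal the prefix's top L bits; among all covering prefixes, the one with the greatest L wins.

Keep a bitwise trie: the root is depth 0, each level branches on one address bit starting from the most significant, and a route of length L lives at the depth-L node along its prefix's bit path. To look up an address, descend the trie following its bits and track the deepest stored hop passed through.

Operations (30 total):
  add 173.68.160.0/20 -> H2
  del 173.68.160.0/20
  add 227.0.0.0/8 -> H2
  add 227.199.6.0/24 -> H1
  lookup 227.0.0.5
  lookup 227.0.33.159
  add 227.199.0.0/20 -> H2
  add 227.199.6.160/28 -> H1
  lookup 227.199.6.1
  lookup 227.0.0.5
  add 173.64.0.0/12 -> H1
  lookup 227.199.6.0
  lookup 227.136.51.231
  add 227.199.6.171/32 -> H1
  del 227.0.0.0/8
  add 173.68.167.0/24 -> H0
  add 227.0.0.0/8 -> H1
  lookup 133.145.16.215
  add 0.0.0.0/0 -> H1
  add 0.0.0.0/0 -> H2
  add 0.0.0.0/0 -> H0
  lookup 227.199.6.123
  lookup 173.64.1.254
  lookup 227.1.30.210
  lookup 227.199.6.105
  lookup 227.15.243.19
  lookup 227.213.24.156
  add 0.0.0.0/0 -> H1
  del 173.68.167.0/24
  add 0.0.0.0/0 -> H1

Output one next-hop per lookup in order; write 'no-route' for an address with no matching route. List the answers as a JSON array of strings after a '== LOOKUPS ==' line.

Apply in order:
  + 173.68.160.0/20 (H2) depth=20
  del 173.68.160.0/20 (clear depth 20)
  + 227.0.0.0/8 (H2) depth=8
  + 227.199.6.0/24 (H1) depth=24
  ? 227.0.0.5  path d0:-→d1:-→d2:-→d3:-→d4:-→d5:-→d6:-→d7:-→d8:H2  best=H2
  ? 227.0.33.159  path d0:-→d1:-→d2:-→d3:-→d4:-→d5:-→d6:-→d7:-→d8:H2  best=H2
  + 227.199.0.0/20 (H2) depth=20
  + 227.199.6.160/28 (H1) depth=28
  ? 227.199.6.1  path d0:-→d1:-→d2:-→d3:-→d4:-→d5:-→d6:-→d7:-→d8:H2→d9:-→d10:-→d11:-→d12:-→d13:-→d14:-→d15:-→d16:-→d17:-→d18:-→d19:-→d20:H2→d21:-→d22:-→d23:-→d24:H1  best=H1
  ? 227.0.0.5  path d0:-→d1:-→d2:-→d3:-→d4:-→d5:-→d6:-→d7:-→d8:H2  best=H2
  + 173.64.0.0/12 (H1) depth=12
  ? 227.199.6.0  path d0:-→d1:-→d2:-→d3:-→d4:-→d5:-→d6:-→d7:-→d8:H2→d9:-→d10:-→d11:-→d12:-→d13:-→d14:-→d15:-→d16:-→d17:-→d18:-→d19:-→d20:H2→d21:-→d22:-→d23:-→d24:H1  best=H1
  ? 227.136.51.231  path d0:-→d1:-→d2:-→d3:-→d4:-→d5:-→d6:-→d7:-→d8:H2→d9:-  best=H2
  + 227.199.6.171/32 (H1) depth=32
  del 227.0.0.0/8 (clear depth 8)
  + 173.68.167.0/24 (H0) depth=24
  + 227.0.0.0/8 (H1) depth=8
  ? 133.145.16.215  path d0:-→d1:-→d2:-  best=no-route
  + 0.0.0.0/0 (H1) depth=0
  + 0.0.0.0/0 (H2) depth=0
  + 0.0.0.0/0 (H0) depth=0
  ? 227.199.6.123  path d0:H0→d1:-→d2:-→d3:-→d4:-→d5:-→d6:-→d7:-→d8:H1→d9:-→d10:-→d11:-→d12:-→d13:-→d14:-→d15:-→d16:-→d17:-→d18:-→d19:-→d20:H2→d21:-→d22:-→d23:-→d24:H1  best=H1
  ? 173.64.1.254  path d0:H0→d1:-→d2:-→d3:-→d4:-→d5:-→d6:-→d7:-→d8:-→d9:-→d10:-→d11:-→d12:H1→d13:-  best=H1
  ? 227.1.30.210  path d0:H0→d1:-→d2:-→d3:-→d4:-→d5:-→d6:-→d7:-→d8:H1  best=H1
  ? 227.199.6.105  path d0:H0→d1:-→d2:-→d3:-→d4:-→d5:-→d6:-→d7:-→d8:H1→d9:-→d10:-→d11:-→d12:-→d13:-→d14:-→d15:-→d16:-→d17:-→d18:-→d19:-→d20:H2→d21:-→d22:-→d23:-→d24:H1  best=H1
  ? 227.15.243.19  path d0:H0→d1:-→d2:-→d3:-→d4:-→d5:-→d6:-→d7:-→d8:H1  best=H1
  ? 227.213.24.156  path d0:H0→d1:-→d2:-→d3:-→d4:-→d5:-→d6:-→d7:-→d8:H1→d9:-→d10:-→d11:-  best=H1
  + 0.0.0.0/0 (H1) depth=0
  del 173.68.167.0/24 (clear depth 24)
  + 0.0.0.0/0 (H1) depth=0

== LOOKUPS ==
["H2","H2","H1","H2","H1","H2","no-route","H1","H1","H1","H1","H1","H1"]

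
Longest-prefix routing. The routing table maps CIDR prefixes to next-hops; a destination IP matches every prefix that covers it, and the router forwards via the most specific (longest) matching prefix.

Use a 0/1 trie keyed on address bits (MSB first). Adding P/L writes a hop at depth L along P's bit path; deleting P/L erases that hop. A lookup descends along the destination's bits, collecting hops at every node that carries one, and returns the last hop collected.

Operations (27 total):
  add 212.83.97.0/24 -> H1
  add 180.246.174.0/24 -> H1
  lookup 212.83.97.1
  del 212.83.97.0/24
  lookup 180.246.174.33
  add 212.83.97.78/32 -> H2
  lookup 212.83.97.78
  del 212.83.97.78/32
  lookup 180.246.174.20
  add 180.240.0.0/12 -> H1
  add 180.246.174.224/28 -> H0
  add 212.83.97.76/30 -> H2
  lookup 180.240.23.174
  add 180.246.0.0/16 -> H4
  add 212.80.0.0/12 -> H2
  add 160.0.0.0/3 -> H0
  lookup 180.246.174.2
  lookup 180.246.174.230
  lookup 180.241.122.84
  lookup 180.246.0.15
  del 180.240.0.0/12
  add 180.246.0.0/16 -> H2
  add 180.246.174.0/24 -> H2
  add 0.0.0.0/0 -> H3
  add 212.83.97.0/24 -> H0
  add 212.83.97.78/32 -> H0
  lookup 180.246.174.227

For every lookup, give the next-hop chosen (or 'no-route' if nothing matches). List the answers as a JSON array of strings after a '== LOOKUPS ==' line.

Trace:
  + 212.83.97.0/24 (H1) depth=24
  + 180.246.174.0/24 (H1) depth=24
  Q 212.83.97.1: descend 110101000101001101100001 ; hops seen [H1] ; pick H1
  del 212.83.97.0/24 (clear depth 24)
  Q 180.246.174.33: descend 101101001111011010101110 ; hops seen [H1] ; pick H1
  + 212.83.97.78/32 (H2) depth=32
  Q 212.83.97.78: descend 11010100010100110110000101001110 ; hops seen [H2] ; pick H2
  del 212.83.97.78/32 (clear depth 32)
  Q 180.246.174.20: descend 101101001111011010101110 ; hops seen [H1] ; pick H1
  + 180.240.0.0/12 (H1) depth=12
  + 180.246.174.224/28 (H0) depth=28
  + 212.83.97.76/30 (H2) depth=30
  Q 180.240.23.174: descend 1011010011110 ; hops seen [H1] ; pick H1
  + 180.246.0.0/16 (H4) depth=16
  + 212.80.0.0/12 (H2) depth=12
  + 160.0.0.0/3 (H0) depth=3
  Q 180.246.174.2: descend 101101001111011010101110 ; hops seen [H0,H1,H4,H1] ; pick H1
  Q 180.246.174.230: descend 1011010011110110101011101110 ; hops seen [H0,H1,H4,H1,H0] ; pick H0
  Q 180.241.122.84: descend 1011010011110 ; hops seen [H0,H1] ; pick H1
  Q 180.246.0.15: descend 1011010011110110 ; hops seen [H0,H1,H4] ; pick H4
  del 180.240.0.0/12 (clear depth 12)
  + 180.246.0.0/16 (H2) depth=16
  + 180.246.174.0/24 (H2) depth=24
  + 0.0.0.0/0 (H3) depth=0
  + 212.83.97.0/24 (H0) depth=24
  + 212.83.97.78/32 (H0) depth=32
  Q 180.246.174.227: descend 1011010011110110101011101110 ; hops seen [H3,H0,H2,H2,H0] ; pick H0

== LOOKUPS ==
["H1","H1","H2","H1","H1","H1","H0","H1","H4","H0"]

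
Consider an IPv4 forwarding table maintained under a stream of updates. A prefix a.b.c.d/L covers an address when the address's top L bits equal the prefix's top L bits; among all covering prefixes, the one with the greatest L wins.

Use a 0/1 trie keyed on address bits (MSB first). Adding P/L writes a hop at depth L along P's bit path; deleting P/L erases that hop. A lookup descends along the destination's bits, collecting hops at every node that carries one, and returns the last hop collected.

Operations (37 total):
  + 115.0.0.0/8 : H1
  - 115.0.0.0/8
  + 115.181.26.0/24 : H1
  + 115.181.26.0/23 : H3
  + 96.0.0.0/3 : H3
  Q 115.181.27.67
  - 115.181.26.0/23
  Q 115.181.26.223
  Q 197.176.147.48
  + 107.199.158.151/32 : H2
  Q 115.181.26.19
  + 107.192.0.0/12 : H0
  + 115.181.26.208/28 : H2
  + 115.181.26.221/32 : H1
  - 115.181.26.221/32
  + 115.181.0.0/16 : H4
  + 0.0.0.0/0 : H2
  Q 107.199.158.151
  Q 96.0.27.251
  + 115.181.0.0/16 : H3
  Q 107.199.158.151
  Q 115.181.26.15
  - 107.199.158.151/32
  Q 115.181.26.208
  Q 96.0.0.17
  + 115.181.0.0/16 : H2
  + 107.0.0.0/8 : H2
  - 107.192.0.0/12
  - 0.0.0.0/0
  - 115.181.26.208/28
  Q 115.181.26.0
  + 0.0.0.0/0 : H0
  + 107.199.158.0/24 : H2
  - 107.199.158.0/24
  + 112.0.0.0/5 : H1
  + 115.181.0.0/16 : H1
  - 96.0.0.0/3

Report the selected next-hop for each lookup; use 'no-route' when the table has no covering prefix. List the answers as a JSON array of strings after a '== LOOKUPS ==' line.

Trace:
  + 115.0.0.0/8 (H1) depth=8
  - 115.0.0.0/8 clear@8
  + 115.181.26.0/24 (H1) depth=24
  + 115.181.26.0/23 (H3) depth=23
  + 96.0.0.0/3 (H3) depth=3
  ? 115.181.27.67  path d0:-→d1:-→d2:-→d3:H3→d4:-→d5:-→d6:-→d7:-→d8:-→d9:-→d10:-→d11:-→d12:-→d13:-→d14:-→d15:-→d16:-→d17:-→d18:-→d19:-→d20:-→d21:-→d22:-→d23:H3  best=H3
  - 115.181.26.0/23 clear@23
  ? 115.181.26.223  path d0:-→d1:-→d2:-→d3:H3→d4:-→d5:-→d6:-→d7:-→d8:-→d9:-→d10:-→d11:-→d12:-→d13:-→d14:-→d15:-→d16:-→d17:-→d18:-→d19:-→d20:-→d21:-→d22:-→d23:-→d24:H1  best=H1
  ? 197.176.147.48  path d0:-  best=no-route
  + 107.199.158.151/32 (H2) depth=32
  ? 115.181.26.19  path d0:-→d1:-→d2:-→d3:H3→d4:-→d5:-→d6:-→d7:-→d8:-→d9:-→d10:-→d11:-→d12:-→d13:-→d14:-→d15:-→d16:-→d17:-→d18:-→d19:-→d20:-→d21:-→d22:-→d23:-→d24:H1  best=H1
  + 107.192.0.0/12 (H0) depth=12
  + 115.181.26.208/28 (H2) depth=28
  + 115.181.26.221/32 (H1) depth=32
  - 115.181.26.221/32 clear@32
  + 115.181.0.0/16 (H4) depth=16
  + 0.0.0.0/0 (H2) depth=0
  ? 107.199.158.151  path d0:H2→d1:-→d2:-→d3:H3→d4:-→d5:-→d6:-→d7:-→d8:-→d9:-→d10:-→d11:-→d12:H0→d13:-→d14:-→d15:-→d16:-→d17:-→d18:-→d19:-→d20:-→d21:-→d22:-→d23:-→d24:-→d25:-→d26:-→d27:-→d28:-→d29:-→d30:-→d31:-→d32:H2  best=H2
  ? 96.0.27.251  path d0:H2→d1:-→d2:-→d3:H3→d4:-  best=H3
  + 115.181.0.0/16 (H3) depth=16
  ? 107.199.158.151  path d0:H2→d1:-→d2:-→d3:H3→d4:-→d5:-→d6:-→d7:-→d8:-→d9:-→d10:-→d11:-→d12:H0→d13:-→d14:-→d15:-→d16:-→d17:-→d18:-→d19:-→d20:-→d21:-→d22:-→d23:-→d24:-→d25:-→d26:-→d27:-→d28:-→d29:-→d30:-→d31:-→d32:H2  best=H2
  ? 115.181.26.15  path d0:H2→d1:-→d2:-→d3:H3→d4:-→d5:-→d6:-→d7:-→d8:-→d9:-→d10:-→d11:-→d12:-→d13:-→d14:-→d15:-→d16:H3→d17:-→d18:-→d19:-→d20:-→d21:-→d22:-→d23:-→d24:H1  best=H1
  - 107.199.158.151/32 clear@32
  ? 115.181.26.208  path d0:H2→d1:-→d2:-→d3:H3→d4:-→d5:-→d6:-→d7:-→d8:-→d9:-→d10:-→d11:-→d12:-→d13:-→d14:-→d15:-→d16:H3→d17:-→d18:-→d19:-→d20:-→d21:-→d22:-→d23:-→d24:H1→d25:-→d26:-→d27:-→d28:H2  best=H2
  ? 96.0.0.17  path d0:H2→d1:-→d2:-→d3:H3→d4:-  best=H3
  + 115.181.0.0/16 (H2) depth=16
  + 107.0.0.0/8 (H2) depth=8
  - 107.192.0.0/12 clear@12
  - 0.0.0.0/0 clear@0
  - 115.181.26.208/28 clear@28
  ? 115.181.26.0  path d0:-→d1:-→d2:-→d3:H3→d4:-→d5:-→d6:-→d7:-→d8:-→d9:-→d10:-→d11:-→d12:-→d13:-→d14:-→d15:-→d16:H2→d17:-→d18:-→d19:-→d20:-→d21:-→d22:-→d23:-→d24:H1  best=H1
  + 0.0.0.0/0 (H0) depth=0
  + 107.199.158.0/24 (H2) depth=24
  - 107.199.158.0/24 clear@24
  + 112.0.0.0/5 (H1) depth=5
  + 115.181.0.0/16 (H1) depth=16
  - 96.0.0.0/3 clear@3

== LOOKUPS ==
["H3","H1","no-route","H1","H2","H3","H2","H1","H2","H3","H1"]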